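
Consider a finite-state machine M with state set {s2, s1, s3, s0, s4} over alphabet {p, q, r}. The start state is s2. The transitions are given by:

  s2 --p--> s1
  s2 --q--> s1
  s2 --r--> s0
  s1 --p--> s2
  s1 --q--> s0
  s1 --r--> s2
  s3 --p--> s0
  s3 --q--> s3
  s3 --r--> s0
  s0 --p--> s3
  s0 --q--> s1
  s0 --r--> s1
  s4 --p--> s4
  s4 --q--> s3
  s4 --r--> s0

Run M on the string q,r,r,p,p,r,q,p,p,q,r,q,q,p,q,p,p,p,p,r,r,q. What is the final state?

s2 → s1 → s2 → s0 → s3 → s0 → s1 → s0 → s3 → s0 → s1 → s2 → s1 → s0 → s3 → s3 → s0 → s3 → s0 → s3 → s0 → s1 → s0

s0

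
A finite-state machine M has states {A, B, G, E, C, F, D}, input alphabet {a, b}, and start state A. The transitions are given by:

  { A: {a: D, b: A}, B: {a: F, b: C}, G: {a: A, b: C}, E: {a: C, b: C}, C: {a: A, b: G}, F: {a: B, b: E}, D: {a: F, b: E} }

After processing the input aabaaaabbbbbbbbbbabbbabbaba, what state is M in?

D

Trace: A -a-> D -a-> F -b-> E -a-> C -a-> A -a-> D -a-> F -b-> E -b-> C -b-> G -b-> C -b-> G -b-> C -b-> G -b-> C -b-> G -b-> C -a-> A -b-> A -b-> A -b-> A -a-> D -b-> E -b-> C -a-> A -b-> A -a-> D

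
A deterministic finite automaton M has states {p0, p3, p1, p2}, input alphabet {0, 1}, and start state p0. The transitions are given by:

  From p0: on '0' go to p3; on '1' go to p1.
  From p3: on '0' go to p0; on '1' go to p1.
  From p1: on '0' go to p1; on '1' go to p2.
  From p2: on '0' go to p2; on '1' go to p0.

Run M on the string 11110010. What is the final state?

p2

Trace: p0 -1-> p1 -1-> p2 -1-> p0 -1-> p1 -0-> p1 -0-> p1 -1-> p2 -0-> p2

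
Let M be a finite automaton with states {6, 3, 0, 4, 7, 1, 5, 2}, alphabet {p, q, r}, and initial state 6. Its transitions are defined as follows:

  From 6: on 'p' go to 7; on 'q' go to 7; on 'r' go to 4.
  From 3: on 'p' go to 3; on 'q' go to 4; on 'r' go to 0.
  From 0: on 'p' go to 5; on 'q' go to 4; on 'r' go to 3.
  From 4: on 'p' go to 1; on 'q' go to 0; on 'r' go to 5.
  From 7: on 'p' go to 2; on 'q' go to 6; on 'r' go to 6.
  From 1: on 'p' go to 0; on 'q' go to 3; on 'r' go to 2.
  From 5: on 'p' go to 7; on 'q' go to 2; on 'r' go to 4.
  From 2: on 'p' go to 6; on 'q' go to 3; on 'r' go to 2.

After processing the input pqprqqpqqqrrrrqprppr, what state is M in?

3

Trace: 6 -p-> 7 -q-> 6 -p-> 7 -r-> 6 -q-> 7 -q-> 6 -p-> 7 -q-> 6 -q-> 7 -q-> 6 -r-> 4 -r-> 5 -r-> 4 -r-> 5 -q-> 2 -p-> 6 -r-> 4 -p-> 1 -p-> 0 -r-> 3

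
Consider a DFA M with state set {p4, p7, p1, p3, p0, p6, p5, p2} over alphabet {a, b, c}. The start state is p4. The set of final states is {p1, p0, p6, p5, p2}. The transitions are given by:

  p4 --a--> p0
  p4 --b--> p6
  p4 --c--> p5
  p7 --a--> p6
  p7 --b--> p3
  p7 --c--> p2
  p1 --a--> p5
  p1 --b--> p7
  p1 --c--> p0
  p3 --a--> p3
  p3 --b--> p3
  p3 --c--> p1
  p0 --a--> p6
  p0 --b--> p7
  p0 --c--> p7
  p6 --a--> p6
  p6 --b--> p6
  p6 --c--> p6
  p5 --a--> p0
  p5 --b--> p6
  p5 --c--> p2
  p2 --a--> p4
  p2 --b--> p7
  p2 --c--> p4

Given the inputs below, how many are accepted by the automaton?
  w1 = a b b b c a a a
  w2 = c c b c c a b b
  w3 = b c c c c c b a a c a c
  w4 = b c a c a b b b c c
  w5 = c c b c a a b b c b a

4

w1: p4 → p0 → p7 → p3 → p3 → p1 → p5 → p0 → p6  → end p6, accepted
w2: p4 → p5 → p2 → p7 → p2 → p4 → p0 → p7 → p3  → end p3, rejected
w3: p4 → p6 → p6 → p6 → p6 → p6 → p6 → p6 → p6 → p6 → p6 → p6 → p6  → end p6, accepted
w4: p4 → p6 → p6 → p6 → p6 → p6 → p6 → p6 → p6 → p6 → p6  → end p6, accepted
w5: p4 → p5 → p2 → p7 → p2 → p4 → p0 → p7 → p3 → p1 → p7 → p6  → end p6, accepted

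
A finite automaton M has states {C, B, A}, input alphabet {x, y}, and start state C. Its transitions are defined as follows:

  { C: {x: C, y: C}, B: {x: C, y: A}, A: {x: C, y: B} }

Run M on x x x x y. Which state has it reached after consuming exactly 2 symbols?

C → C → C
After 2 symbols: C.

C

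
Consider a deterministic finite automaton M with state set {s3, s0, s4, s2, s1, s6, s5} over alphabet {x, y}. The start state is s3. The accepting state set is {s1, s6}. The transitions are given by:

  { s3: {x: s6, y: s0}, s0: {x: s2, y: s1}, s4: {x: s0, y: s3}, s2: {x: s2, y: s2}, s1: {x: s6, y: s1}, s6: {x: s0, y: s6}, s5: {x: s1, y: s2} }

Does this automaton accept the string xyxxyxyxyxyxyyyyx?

start at s3
read 'x': s3 → s6
read 'y': s6 → s6
read 'x': s6 → s0
read 'x': s0 → s2
read 'y': s2 → s2
read 'x': s2 → s2
read 'y': s2 → s2
read 'x': s2 → s2
read 'y': s2 → s2
read 'x': s2 → s2
read 'y': s2 → s2
read 'x': s2 → s2
read 'y': s2 → s2
read 'y': s2 → s2
read 'y': s2 → s2
read 'y': s2 → s2
read 'x': s2 → s2
End state s2 is not accepting.

No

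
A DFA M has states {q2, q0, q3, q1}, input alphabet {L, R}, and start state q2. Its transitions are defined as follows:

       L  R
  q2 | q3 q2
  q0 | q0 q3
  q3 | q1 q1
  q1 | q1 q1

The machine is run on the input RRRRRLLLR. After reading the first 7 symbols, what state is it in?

q1

Trace: q2 -R-> q2 -R-> q2 -R-> q2 -R-> q2 -R-> q2 -L-> q3 -L-> q1
After 7 symbols: q1.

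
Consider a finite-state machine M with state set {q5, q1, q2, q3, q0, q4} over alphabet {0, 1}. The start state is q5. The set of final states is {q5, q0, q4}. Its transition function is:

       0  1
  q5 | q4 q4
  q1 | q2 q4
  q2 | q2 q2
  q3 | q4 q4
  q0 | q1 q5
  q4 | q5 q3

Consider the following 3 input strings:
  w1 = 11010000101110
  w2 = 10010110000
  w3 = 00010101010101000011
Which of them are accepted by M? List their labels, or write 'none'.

w1: Trace: q5 -1-> q4 -1-> q3 -0-> q4 -1-> q3 -0-> q4 -0-> q5 -0-> q4 -0-> q5 -1-> q4 -0-> q5 -1-> q4 -1-> q3 -1-> q4 -0-> q5  → end q5, accepted
w2: Trace: q5 -1-> q4 -0-> q5 -0-> q4 -1-> q3 -0-> q4 -1-> q3 -1-> q4 -0-> q5 -0-> q4 -0-> q5 -0-> q4  → end q4, accepted
w3: Trace: q5 -0-> q4 -0-> q5 -0-> q4 -1-> q3 -0-> q4 -1-> q3 -0-> q4 -1-> q3 -0-> q4 -1-> q3 -0-> q4 -1-> q3 -0-> q4 -1-> q3 -0-> q4 -0-> q5 -0-> q4 -0-> q5 -1-> q4 -1-> q3  → end q3, rejected

w1, w2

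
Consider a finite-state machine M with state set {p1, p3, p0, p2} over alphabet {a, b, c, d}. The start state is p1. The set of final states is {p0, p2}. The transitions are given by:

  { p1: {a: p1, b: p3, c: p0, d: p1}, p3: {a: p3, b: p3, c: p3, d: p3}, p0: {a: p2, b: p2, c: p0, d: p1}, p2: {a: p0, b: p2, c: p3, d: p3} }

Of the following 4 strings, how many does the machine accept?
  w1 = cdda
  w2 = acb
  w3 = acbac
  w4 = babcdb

2

w1: Trace: p1 -c-> p0 -d-> p1 -d-> p1 -a-> p1  → end p1, rejected
w2: Trace: p1 -a-> p1 -c-> p0 -b-> p2  → end p2, accepted
w3: Trace: p1 -a-> p1 -c-> p0 -b-> p2 -a-> p0 -c-> p0  → end p0, accepted
w4: Trace: p1 -b-> p3 -a-> p3 -b-> p3 -c-> p3 -d-> p3 -b-> p3  → end p3, rejected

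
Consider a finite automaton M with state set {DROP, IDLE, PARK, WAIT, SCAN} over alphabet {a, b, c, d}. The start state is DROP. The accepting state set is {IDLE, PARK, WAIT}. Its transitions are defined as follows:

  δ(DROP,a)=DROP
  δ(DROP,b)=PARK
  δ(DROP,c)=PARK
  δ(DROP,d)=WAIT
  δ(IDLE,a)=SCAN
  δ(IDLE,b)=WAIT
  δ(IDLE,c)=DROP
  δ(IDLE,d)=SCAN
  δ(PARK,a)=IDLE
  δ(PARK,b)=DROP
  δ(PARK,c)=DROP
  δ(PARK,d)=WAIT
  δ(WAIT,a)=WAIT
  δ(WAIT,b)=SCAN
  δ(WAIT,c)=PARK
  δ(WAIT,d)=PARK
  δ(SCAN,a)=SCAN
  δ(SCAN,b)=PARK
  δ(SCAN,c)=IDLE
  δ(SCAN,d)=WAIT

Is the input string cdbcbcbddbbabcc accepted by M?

Trace: DROP -c-> PARK -d-> WAIT -b-> SCAN -c-> IDLE -b-> WAIT -c-> PARK -b-> DROP -d-> WAIT -d-> PARK -b-> DROP -b-> PARK -a-> IDLE -b-> WAIT -c-> PARK -c-> DROP
End state DROP is not accepting.

No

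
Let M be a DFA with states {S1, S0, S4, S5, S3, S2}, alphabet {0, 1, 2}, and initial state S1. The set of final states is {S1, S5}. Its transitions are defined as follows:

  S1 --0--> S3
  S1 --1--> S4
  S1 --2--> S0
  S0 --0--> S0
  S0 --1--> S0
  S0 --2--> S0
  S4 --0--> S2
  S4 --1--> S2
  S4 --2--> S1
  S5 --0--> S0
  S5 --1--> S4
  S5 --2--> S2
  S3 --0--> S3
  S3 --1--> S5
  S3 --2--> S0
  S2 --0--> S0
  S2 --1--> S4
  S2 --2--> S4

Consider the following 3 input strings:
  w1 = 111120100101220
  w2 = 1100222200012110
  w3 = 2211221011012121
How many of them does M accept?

0

w1: S1 → S4 → S2 → S4 → S2 → S4 → S2 → S4 → S2 → S0 → S0 → S0 → S0 → S0 → S0 → S0  → end S0, rejected
w2: S1 → S4 → S2 → S0 → S0 → S0 → S0 → S0 → S0 → S0 → S0 → S0 → S0 → S0 → S0 → S0 → S0  → end S0, rejected
w3: S1 → S0 → S0 → S0 → S0 → S0 → S0 → S0 → S0 → S0 → S0 → S0 → S0 → S0 → S0 → S0 → S0  → end S0, rejected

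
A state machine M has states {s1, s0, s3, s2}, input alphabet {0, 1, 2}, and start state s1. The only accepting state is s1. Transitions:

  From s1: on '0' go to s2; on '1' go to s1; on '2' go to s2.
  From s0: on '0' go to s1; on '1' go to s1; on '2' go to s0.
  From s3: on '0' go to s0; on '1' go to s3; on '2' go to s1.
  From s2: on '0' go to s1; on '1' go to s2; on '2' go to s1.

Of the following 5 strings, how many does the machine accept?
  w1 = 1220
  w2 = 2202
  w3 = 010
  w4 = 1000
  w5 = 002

2

w1: s1 → s1 → s2 → s1 → s2  → end s2, rejected
w2: s1 → s2 → s1 → s2 → s1  → end s1, accepted
w3: s1 → s2 → s2 → s1  → end s1, accepted
w4: s1 → s1 → s2 → s1 → s2  → end s2, rejected
w5: s1 → s2 → s1 → s2  → end s2, rejected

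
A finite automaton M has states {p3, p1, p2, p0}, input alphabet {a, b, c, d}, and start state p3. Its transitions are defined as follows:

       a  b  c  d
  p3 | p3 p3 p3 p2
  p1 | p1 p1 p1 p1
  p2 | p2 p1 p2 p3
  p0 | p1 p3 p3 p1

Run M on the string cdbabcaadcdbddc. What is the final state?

Trace: p3 -c-> p3 -d-> p2 -b-> p1 -a-> p1 -b-> p1 -c-> p1 -a-> p1 -a-> p1 -d-> p1 -c-> p1 -d-> p1 -b-> p1 -d-> p1 -d-> p1 -c-> p1

p1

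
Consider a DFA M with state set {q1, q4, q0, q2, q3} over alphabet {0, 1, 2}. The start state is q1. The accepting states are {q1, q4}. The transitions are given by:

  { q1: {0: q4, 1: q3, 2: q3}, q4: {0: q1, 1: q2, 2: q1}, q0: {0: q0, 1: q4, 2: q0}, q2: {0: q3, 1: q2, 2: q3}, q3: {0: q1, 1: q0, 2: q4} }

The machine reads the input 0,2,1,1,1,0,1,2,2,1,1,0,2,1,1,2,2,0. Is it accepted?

Yes

start at q1
read '0': q1 → q4
read '2': q4 → q1
read '1': q1 → q3
read '1': q3 → q0
read '1': q0 → q4
read '0': q4 → q1
read '1': q1 → q3
read '2': q3 → q4
read '2': q4 → q1
read '1': q1 → q3
read '1': q3 → q0
read '0': q0 → q0
read '2': q0 → q0
read '1': q0 → q4
read '1': q4 → q2
read '2': q2 → q3
read '2': q3 → q4
read '0': q4 → q1
End state q1 is accepting.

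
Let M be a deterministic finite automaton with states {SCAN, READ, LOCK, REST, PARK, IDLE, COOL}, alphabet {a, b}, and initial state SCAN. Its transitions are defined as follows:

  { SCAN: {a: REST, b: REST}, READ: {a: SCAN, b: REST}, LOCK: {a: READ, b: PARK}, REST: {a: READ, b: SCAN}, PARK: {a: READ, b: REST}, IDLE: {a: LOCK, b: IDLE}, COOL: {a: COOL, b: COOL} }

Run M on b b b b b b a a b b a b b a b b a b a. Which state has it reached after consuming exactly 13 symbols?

SCAN → REST → SCAN → REST → SCAN → REST → SCAN → REST → READ → REST → SCAN → REST → SCAN → REST
After 13 symbols: REST.

REST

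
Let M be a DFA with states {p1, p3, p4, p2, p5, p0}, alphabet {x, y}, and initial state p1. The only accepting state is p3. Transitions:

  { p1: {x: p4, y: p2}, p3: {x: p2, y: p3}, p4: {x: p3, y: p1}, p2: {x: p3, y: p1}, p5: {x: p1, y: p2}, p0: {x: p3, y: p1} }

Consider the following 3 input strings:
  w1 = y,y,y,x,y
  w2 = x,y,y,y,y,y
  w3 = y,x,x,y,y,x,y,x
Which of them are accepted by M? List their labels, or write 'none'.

w1: p1 → p2 → p1 → p2 → p3 → p3  → end p3, accepted
w2: p1 → p4 → p1 → p2 → p1 → p2 → p1  → end p1, rejected
w3: p1 → p2 → p3 → p2 → p1 → p2 → p3 → p3 → p2  → end p2, rejected

w1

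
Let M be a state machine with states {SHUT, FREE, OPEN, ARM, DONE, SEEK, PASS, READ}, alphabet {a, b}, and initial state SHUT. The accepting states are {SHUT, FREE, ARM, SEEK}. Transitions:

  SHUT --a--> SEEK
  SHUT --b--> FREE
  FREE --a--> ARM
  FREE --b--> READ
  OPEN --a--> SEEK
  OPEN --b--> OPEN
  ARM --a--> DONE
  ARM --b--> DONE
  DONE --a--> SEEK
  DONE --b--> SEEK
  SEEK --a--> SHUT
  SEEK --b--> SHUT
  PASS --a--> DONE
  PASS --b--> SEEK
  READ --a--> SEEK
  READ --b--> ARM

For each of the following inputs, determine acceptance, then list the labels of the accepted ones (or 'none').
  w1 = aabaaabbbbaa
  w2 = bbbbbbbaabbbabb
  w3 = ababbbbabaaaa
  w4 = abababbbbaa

w1, w2, w3, w4

w1: Trace: SHUT -a-> SEEK -a-> SHUT -b-> FREE -a-> ARM -a-> DONE -a-> SEEK -b-> SHUT -b-> FREE -b-> READ -b-> ARM -a-> DONE -a-> SEEK  → end SEEK, accepted
w2: Trace: SHUT -b-> FREE -b-> READ -b-> ARM -b-> DONE -b-> SEEK -b-> SHUT -b-> FREE -a-> ARM -a-> DONE -b-> SEEK -b-> SHUT -b-> FREE -a-> ARM -b-> DONE -b-> SEEK  → end SEEK, accepted
w3: Trace: SHUT -a-> SEEK -b-> SHUT -a-> SEEK -b-> SHUT -b-> FREE -b-> READ -b-> ARM -a-> DONE -b-> SEEK -a-> SHUT -a-> SEEK -a-> SHUT -a-> SEEK  → end SEEK, accepted
w4: Trace: SHUT -a-> SEEK -b-> SHUT -a-> SEEK -b-> SHUT -a-> SEEK -b-> SHUT -b-> FREE -b-> READ -b-> ARM -a-> DONE -a-> SEEK  → end SEEK, accepted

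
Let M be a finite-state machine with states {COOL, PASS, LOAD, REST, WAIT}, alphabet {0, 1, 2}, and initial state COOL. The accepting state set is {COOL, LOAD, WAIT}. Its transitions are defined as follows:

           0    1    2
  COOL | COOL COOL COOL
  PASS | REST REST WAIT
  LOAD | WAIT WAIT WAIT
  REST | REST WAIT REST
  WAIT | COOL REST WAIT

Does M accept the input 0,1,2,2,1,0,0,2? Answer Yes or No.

start at COOL
read '0': COOL → COOL
read '1': COOL → COOL
read '2': COOL → COOL
read '2': COOL → COOL
read '1': COOL → COOL
read '0': COOL → COOL
read '0': COOL → COOL
read '2': COOL → COOL
End state COOL is accepting.

Yes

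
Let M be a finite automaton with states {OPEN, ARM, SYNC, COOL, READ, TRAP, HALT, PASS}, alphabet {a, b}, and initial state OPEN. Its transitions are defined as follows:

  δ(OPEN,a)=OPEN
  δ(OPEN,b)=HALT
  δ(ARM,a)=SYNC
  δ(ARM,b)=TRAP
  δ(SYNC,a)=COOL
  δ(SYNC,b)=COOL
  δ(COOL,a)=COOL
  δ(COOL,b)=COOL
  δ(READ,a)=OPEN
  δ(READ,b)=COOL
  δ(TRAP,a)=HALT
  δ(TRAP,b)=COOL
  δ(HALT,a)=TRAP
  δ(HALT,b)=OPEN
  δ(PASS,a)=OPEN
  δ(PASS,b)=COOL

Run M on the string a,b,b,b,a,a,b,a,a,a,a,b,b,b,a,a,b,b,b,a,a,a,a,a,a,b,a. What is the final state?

TRAP

OPEN → OPEN → HALT → OPEN → HALT → TRAP → HALT → OPEN → OPEN → OPEN → OPEN → OPEN → HALT → OPEN → HALT → TRAP → HALT → OPEN → HALT → OPEN → OPEN → OPEN → OPEN → OPEN → OPEN → OPEN → HALT → TRAP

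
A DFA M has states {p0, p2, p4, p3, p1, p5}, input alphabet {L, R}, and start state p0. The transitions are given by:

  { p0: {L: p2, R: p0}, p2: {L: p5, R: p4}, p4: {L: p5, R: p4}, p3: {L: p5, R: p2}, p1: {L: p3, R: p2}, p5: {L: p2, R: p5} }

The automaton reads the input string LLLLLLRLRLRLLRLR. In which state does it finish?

p0 → p2 → p5 → p2 → p5 → p2 → p5 → p5 → p2 → p4 → p5 → p5 → p2 → p5 → p5 → p2 → p4

p4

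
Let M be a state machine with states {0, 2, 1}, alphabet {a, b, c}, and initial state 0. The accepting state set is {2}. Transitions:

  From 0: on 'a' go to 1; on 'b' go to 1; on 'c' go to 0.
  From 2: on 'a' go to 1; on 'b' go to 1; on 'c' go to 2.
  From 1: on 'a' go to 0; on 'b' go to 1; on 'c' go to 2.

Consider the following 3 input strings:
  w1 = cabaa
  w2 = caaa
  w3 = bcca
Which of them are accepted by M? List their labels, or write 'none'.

none

w1: Trace: 0 -c-> 0 -a-> 1 -b-> 1 -a-> 0 -a-> 1  → end 1, rejected
w2: Trace: 0 -c-> 0 -a-> 1 -a-> 0 -a-> 1  → end 1, rejected
w3: Trace: 0 -b-> 1 -c-> 2 -c-> 2 -a-> 1  → end 1, rejected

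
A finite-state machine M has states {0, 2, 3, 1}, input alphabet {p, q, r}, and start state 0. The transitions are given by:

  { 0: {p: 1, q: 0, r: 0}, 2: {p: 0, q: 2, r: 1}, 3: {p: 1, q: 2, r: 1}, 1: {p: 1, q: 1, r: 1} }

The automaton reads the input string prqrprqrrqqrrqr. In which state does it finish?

0 → 1 → 1 → 1 → 1 → 1 → 1 → 1 → 1 → 1 → 1 → 1 → 1 → 1 → 1 → 1

1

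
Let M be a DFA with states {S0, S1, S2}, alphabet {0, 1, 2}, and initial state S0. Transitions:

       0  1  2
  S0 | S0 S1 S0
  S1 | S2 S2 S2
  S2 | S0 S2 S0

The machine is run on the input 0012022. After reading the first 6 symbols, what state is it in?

S0

start at S0
read '0': S0 → S0
read '0': S0 → S0
read '1': S0 → S1
read '2': S1 → S2
read '0': S2 → S0
read '2': S0 → S0
After 6 symbols: S0.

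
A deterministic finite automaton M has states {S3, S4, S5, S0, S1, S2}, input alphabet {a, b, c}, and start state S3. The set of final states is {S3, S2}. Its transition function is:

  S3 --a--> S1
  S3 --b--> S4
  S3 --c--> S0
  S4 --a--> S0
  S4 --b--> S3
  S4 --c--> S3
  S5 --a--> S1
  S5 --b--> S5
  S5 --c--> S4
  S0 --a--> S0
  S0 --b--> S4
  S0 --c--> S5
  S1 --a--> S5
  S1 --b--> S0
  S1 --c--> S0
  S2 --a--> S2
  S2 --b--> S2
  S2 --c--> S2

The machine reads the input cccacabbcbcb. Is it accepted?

Trace: S3 -c-> S0 -c-> S5 -c-> S4 -a-> S0 -c-> S5 -a-> S1 -b-> S0 -b-> S4 -c-> S3 -b-> S4 -c-> S3 -b-> S4
End state S4 is not accepting.

No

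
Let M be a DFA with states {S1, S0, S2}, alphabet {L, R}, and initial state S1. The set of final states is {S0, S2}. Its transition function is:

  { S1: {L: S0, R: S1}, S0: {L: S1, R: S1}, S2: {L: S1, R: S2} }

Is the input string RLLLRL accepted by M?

Yes

S1 → S1 → S0 → S1 → S0 → S1 → S0
End state S0 is accepting.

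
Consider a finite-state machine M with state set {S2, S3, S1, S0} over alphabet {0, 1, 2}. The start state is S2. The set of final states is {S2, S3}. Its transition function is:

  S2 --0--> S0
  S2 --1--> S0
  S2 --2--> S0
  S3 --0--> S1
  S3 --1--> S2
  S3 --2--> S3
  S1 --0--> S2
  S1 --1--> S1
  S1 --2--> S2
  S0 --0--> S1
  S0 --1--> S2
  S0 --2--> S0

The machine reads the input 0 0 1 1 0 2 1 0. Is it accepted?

start at S2
read '0': S2 → S0
read '0': S0 → S1
read '1': S1 → S1
read '1': S1 → S1
read '0': S1 → S2
read '2': S2 → S0
read '1': S0 → S2
read '0': S2 → S0
End state S0 is not accepting.

No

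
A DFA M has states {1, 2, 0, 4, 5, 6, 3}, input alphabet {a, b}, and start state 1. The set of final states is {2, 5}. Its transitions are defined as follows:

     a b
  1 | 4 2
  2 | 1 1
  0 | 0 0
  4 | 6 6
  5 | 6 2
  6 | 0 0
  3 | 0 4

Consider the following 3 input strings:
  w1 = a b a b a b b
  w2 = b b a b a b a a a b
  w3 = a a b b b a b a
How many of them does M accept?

w1:
  start at 1
  read 'a': 1 → 4
  read 'b': 4 → 6
  read 'a': 6 → 0
  read 'b': 0 → 0
  read 'a': 0 → 0
  read 'b': 0 → 0
  read 'b': 0 → 0
  end 0, rejected
w2:
  start at 1
  read 'b': 1 → 2
  read 'b': 2 → 1
  read 'a': 1 → 4
  read 'b': 4 → 6
  read 'a': 6 → 0
  read 'b': 0 → 0
  read 'a': 0 → 0
  read 'a': 0 → 0
  read 'a': 0 → 0
  read 'b': 0 → 0
  end 0, rejected
w3:
  start at 1
  read 'a': 1 → 4
  read 'a': 4 → 6
  read 'b': 6 → 0
  read 'b': 0 → 0
  read 'b': 0 → 0
  read 'a': 0 → 0
  read 'b': 0 → 0
  read 'a': 0 → 0
  end 0, rejected

0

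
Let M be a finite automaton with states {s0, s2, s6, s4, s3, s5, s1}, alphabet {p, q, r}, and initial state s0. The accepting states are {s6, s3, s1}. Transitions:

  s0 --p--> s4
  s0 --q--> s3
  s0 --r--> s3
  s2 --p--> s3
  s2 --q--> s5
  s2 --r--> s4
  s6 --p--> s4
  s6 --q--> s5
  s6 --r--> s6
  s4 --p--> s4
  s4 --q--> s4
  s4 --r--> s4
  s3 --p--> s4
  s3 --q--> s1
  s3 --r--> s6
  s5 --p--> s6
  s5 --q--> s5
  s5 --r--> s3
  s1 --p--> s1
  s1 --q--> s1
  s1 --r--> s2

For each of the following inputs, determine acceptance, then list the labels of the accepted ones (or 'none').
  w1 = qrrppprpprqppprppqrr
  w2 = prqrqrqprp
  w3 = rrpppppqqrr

none

w1: Trace: s0 -q-> s3 -r-> s6 -r-> s6 -p-> s4 -p-> s4 -p-> s4 -r-> s4 -p-> s4 -p-> s4 -r-> s4 -q-> s4 -p-> s4 -p-> s4 -p-> s4 -r-> s4 -p-> s4 -p-> s4 -q-> s4 -r-> s4 -r-> s4  → end s4, rejected
w2: Trace: s0 -p-> s4 -r-> s4 -q-> s4 -r-> s4 -q-> s4 -r-> s4 -q-> s4 -p-> s4 -r-> s4 -p-> s4  → end s4, rejected
w3: Trace: s0 -r-> s3 -r-> s6 -p-> s4 -p-> s4 -p-> s4 -p-> s4 -p-> s4 -q-> s4 -q-> s4 -r-> s4 -r-> s4  → end s4, rejected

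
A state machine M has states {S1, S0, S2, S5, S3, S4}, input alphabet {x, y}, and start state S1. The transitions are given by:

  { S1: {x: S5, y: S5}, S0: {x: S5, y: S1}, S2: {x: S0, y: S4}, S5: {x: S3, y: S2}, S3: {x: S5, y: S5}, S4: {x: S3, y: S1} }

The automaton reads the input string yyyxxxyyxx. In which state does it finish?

S1 → S5 → S2 → S4 → S3 → S5 → S3 → S5 → S2 → S0 → S5

S5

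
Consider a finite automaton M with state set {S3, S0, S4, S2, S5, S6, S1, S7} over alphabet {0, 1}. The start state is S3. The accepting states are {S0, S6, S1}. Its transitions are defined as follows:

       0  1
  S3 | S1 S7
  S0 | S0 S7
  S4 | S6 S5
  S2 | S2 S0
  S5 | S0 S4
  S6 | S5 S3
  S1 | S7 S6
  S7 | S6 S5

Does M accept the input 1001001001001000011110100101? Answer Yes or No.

Trace: S3 -1-> S7 -0-> S6 -0-> S5 -1-> S4 -0-> S6 -0-> S5 -1-> S4 -0-> S6 -0-> S5 -1-> S4 -0-> S6 -0-> S5 -1-> S4 -0-> S6 -0-> S5 -0-> S0 -0-> S0 -1-> S7 -1-> S5 -1-> S4 -1-> S5 -0-> S0 -1-> S7 -0-> S6 -0-> S5 -1-> S4 -0-> S6 -1-> S3
End state S3 is not accepting.

No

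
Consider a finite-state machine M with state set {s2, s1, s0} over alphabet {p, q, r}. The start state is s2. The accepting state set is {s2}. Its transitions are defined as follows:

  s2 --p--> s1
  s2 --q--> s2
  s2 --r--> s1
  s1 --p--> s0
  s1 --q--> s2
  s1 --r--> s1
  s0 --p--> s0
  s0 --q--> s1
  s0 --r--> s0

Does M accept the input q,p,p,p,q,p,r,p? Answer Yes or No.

s2 → s2 → s1 → s0 → s0 → s1 → s0 → s0 → s0
End state s0 is not accepting.

No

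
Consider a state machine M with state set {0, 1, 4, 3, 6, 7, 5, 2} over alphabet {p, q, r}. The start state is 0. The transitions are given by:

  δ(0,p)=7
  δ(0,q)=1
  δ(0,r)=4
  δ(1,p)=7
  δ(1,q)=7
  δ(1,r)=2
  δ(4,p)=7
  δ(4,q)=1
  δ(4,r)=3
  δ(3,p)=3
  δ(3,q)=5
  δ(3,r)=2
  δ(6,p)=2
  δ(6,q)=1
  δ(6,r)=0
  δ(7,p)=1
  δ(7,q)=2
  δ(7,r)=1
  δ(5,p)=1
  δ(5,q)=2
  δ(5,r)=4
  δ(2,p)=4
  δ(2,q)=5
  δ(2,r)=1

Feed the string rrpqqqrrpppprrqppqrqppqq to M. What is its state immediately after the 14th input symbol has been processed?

start at 0
read 'r': 0 → 4
read 'r': 4 → 3
read 'p': 3 → 3
read 'q': 3 → 5
read 'q': 5 → 2
read 'q': 2 → 5
read 'r': 5 → 4
read 'r': 4 → 3
read 'p': 3 → 3
read 'p': 3 → 3
read 'p': 3 → 3
read 'p': 3 → 3
read 'r': 3 → 2
read 'r': 2 → 1
After 14 symbols: 1.

1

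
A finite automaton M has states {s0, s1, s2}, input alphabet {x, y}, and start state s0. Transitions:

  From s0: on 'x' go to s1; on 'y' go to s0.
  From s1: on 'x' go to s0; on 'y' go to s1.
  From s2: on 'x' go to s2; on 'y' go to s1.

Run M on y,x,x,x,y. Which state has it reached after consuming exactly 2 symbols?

s1

start at s0
read 'y': s0 → s0
read 'x': s0 → s1
After 2 symbols: s1.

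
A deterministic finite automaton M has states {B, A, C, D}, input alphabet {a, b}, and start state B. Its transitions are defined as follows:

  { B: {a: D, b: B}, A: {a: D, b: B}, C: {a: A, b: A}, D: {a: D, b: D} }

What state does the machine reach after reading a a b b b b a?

Trace: B -a-> D -a-> D -b-> D -b-> D -b-> D -b-> D -a-> D

D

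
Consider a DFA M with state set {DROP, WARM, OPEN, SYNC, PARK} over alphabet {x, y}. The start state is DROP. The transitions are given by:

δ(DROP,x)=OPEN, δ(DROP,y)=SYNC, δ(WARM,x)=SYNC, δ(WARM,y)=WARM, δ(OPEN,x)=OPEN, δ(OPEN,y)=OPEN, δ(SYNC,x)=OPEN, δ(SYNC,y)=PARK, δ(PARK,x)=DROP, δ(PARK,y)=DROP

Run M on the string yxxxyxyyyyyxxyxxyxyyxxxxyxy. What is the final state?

OPEN

start at DROP
read 'y': DROP → SYNC
read 'x': SYNC → OPEN
read 'x': OPEN → OPEN
read 'x': OPEN → OPEN
read 'y': OPEN → OPEN
read 'x': OPEN → OPEN
read 'y': OPEN → OPEN
read 'y': OPEN → OPEN
read 'y': OPEN → OPEN
read 'y': OPEN → OPEN
read 'y': OPEN → OPEN
read 'x': OPEN → OPEN
read 'x': OPEN → OPEN
read 'y': OPEN → OPEN
read 'x': OPEN → OPEN
read 'x': OPEN → OPEN
read 'y': OPEN → OPEN
read 'x': OPEN → OPEN
read 'y': OPEN → OPEN
read 'y': OPEN → OPEN
read 'x': OPEN → OPEN
read 'x': OPEN → OPEN
read 'x': OPEN → OPEN
read 'x': OPEN → OPEN
read 'y': OPEN → OPEN
read 'x': OPEN → OPEN
read 'y': OPEN → OPEN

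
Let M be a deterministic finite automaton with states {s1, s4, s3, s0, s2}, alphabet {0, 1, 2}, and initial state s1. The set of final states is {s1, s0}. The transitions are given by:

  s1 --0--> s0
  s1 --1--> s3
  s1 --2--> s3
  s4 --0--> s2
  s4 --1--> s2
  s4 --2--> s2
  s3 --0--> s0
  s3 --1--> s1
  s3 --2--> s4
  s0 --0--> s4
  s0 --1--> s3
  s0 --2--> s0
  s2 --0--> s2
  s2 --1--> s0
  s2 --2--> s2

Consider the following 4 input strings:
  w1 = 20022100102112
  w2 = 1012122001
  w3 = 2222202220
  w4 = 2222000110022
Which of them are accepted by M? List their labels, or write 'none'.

w2

w1:
  start at s1
  read '2': s1 → s3
  read '0': s3 → s0
  read '0': s0 → s4
  read '2': s4 → s2
  read '2': s2 → s2
  read '1': s2 → s0
  read '0': s0 → s4
  read '0': s4 → s2
  read '1': s2 → s0
  read '0': s0 → s4
  read '2': s4 → s2
  read '1': s2 → s0
  read '1': s0 → s3
  read '2': s3 → s4
  end s4, rejected
w2:
  start at s1
  read '1': s1 → s3
  read '0': s3 → s0
  read '1': s0 → s3
  read '2': s3 → s4
  read '1': s4 → s2
  read '2': s2 → s2
  read '2': s2 → s2
  read '0': s2 → s2
  read '0': s2 → s2
  read '1': s2 → s0
  end s0, accepted
w3:
  start at s1
  read '2': s1 → s3
  read '2': s3 → s4
  read '2': s4 → s2
  read '2': s2 → s2
  read '2': s2 → s2
  read '0': s2 → s2
  read '2': s2 → s2
  read '2': s2 → s2
  read '2': s2 → s2
  read '0': s2 → s2
  end s2, rejected
w4:
  start at s1
  read '2': s1 → s3
  read '2': s3 → s4
  read '2': s4 → s2
  read '2': s2 → s2
  read '0': s2 → s2
  read '0': s2 → s2
  read '0': s2 → s2
  read '1': s2 → s0
  read '1': s0 → s3
  read '0': s3 → s0
  read '0': s0 → s4
  read '2': s4 → s2
  read '2': s2 → s2
  end s2, rejected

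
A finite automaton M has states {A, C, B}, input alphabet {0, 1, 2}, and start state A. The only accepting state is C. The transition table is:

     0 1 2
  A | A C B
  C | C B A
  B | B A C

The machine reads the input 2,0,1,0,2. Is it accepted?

No

start at A
read '2': A → B
read '0': B → B
read '1': B → A
read '0': A → A
read '2': A → B
End state B is not accepting.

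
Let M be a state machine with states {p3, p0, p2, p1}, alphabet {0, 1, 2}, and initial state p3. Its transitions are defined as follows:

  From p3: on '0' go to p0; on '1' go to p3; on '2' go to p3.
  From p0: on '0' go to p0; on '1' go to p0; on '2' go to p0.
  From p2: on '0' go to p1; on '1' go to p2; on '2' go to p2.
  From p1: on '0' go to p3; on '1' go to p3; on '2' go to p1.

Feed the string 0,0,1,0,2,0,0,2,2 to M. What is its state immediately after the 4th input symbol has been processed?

p0

p3 → p0 → p0 → p0 → p0
After 4 symbols: p0.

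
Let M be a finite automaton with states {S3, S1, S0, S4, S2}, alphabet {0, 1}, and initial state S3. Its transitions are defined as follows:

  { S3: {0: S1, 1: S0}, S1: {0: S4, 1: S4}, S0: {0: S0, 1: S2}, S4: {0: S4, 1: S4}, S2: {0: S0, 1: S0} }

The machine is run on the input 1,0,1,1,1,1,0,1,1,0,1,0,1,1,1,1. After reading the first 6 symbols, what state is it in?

S0

S3 → S0 → S0 → S2 → S0 → S2 → S0
After 6 symbols: S0.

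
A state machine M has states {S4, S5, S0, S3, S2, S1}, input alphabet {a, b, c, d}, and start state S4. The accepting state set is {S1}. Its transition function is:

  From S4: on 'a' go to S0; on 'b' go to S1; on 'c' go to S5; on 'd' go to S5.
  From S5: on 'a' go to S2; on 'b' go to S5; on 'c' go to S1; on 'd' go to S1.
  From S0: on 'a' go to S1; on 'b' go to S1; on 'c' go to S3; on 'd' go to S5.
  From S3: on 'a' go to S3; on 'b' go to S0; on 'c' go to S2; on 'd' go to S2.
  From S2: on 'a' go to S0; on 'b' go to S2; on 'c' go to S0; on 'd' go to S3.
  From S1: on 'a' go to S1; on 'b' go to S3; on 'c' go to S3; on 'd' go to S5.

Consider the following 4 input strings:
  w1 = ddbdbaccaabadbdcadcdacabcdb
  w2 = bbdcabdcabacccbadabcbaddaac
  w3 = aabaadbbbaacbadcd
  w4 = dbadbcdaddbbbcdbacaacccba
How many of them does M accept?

w1: Trace: S4 -d-> S5 -d-> S1 -b-> S3 -d-> S2 -b-> S2 -a-> S0 -c-> S3 -c-> S2 -a-> S0 -a-> S1 -b-> S3 -a-> S3 -d-> S2 -b-> S2 -d-> S3 -c-> S2 -a-> S0 -d-> S5 -c-> S1 -d-> S5 -a-> S2 -c-> S0 -a-> S1 -b-> S3 -c-> S2 -d-> S3 -b-> S0  → end S0, rejected
w2: Trace: S4 -b-> S1 -b-> S3 -d-> S2 -c-> S0 -a-> S1 -b-> S3 -d-> S2 -c-> S0 -a-> S1 -b-> S3 -a-> S3 -c-> S2 -c-> S0 -c-> S3 -b-> S0 -a-> S1 -d-> S5 -a-> S2 -b-> S2 -c-> S0 -b-> S1 -a-> S1 -d-> S5 -d-> S1 -a-> S1 -a-> S1 -c-> S3  → end S3, rejected
w3: Trace: S4 -a-> S0 -a-> S1 -b-> S3 -a-> S3 -a-> S3 -d-> S2 -b-> S2 -b-> S2 -b-> S2 -a-> S0 -a-> S1 -c-> S3 -b-> S0 -a-> S1 -d-> S5 -c-> S1 -d-> S5  → end S5, rejected
w4: Trace: S4 -d-> S5 -b-> S5 -a-> S2 -d-> S3 -b-> S0 -c-> S3 -d-> S2 -a-> S0 -d-> S5 -d-> S1 -b-> S3 -b-> S0 -b-> S1 -c-> S3 -d-> S2 -b-> S2 -a-> S0 -c-> S3 -a-> S3 -a-> S3 -c-> S2 -c-> S0 -c-> S3 -b-> S0 -a-> S1  → end S1, accepted

1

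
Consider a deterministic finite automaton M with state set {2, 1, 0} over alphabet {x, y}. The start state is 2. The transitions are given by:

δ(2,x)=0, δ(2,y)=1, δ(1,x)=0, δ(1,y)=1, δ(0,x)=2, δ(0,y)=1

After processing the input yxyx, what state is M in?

0

Trace: 2 -y-> 1 -x-> 0 -y-> 1 -x-> 0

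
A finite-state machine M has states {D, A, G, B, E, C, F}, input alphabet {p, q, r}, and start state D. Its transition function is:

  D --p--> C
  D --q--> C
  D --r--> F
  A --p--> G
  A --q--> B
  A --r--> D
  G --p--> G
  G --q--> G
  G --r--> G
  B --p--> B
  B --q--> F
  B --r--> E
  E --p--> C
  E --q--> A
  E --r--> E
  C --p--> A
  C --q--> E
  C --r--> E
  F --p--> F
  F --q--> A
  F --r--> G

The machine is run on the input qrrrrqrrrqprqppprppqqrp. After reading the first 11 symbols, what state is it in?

Trace: D -q-> C -r-> E -r-> E -r-> E -r-> E -q-> A -r-> D -r-> F -r-> G -q-> G -p-> G
After 11 symbols: G.

G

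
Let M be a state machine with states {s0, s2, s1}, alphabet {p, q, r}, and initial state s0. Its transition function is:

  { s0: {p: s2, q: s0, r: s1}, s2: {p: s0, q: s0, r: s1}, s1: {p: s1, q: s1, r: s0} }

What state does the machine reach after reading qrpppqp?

s1

s0 → s0 → s1 → s1 → s1 → s1 → s1 → s1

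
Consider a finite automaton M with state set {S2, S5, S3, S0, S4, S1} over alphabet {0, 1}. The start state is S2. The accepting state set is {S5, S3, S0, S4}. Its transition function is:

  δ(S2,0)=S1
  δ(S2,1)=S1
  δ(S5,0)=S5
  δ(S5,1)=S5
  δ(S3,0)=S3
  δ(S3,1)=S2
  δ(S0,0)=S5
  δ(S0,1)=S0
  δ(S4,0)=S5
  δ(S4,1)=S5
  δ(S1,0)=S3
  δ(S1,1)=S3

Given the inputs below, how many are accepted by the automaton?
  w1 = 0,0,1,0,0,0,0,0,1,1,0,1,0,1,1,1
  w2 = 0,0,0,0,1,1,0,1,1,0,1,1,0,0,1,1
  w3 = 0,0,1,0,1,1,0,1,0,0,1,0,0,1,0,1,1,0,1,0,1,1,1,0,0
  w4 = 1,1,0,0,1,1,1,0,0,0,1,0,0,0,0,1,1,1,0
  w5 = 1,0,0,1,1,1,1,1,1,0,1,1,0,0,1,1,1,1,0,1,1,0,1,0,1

2

w1:
  start at S2
  read '0': S2 → S1
  read '0': S1 → S3
  read '1': S3 → S2
  read '0': S2 → S1
  read '0': S1 → S3
  read '0': S3 → S3
  read '0': S3 → S3
  read '0': S3 → S3
  read '1': S3 → S2
  read '1': S2 → S1
  read '0': S1 → S3
  read '1': S3 → S2
  read '0': S2 → S1
  read '1': S1 → S3
  read '1': S3 → S2
  read '1': S2 → S1
  end S1, rejected
w2:
  start at S2
  read '0': S2 → S1
  read '0': S1 → S3
  read '0': S3 → S3
  read '0': S3 → S3
  read '1': S3 → S2
  read '1': S2 → S1
  read '0': S1 → S3
  read '1': S3 → S2
  read '1': S2 → S1
  read '0': S1 → S3
  read '1': S3 → S2
  read '1': S2 → S1
  read '0': S1 → S3
  read '0': S3 → S3
  read '1': S3 → S2
  read '1': S2 → S1
  end S1, rejected
w3:
  start at S2
  read '0': S2 → S1
  read '0': S1 → S3
  read '1': S3 → S2
  read '0': S2 → S1
  read '1': S1 → S3
  read '1': S3 → S2
  read '0': S2 → S1
  read '1': S1 → S3
  read '0': S3 → S3
  read '0': S3 → S3
  read '1': S3 → S2
  read '0': S2 → S1
  read '0': S1 → S3
  read '1': S3 → S2
  read '0': S2 → S1
  read '1': S1 → S3
  read '1': S3 → S2
  read '0': S2 → S1
  read '1': S1 → S3
  read '0': S3 → S3
  read '1': S3 → S2
  read '1': S2 → S1
  read '1': S1 → S3
  read '0': S3 → S3
  read '0': S3 → S3
  end S3, accepted
w4:
  start at S2
  read '1': S2 → S1
  read '1': S1 → S3
  read '0': S3 → S3
  read '0': S3 → S3
  read '1': S3 → S2
  read '1': S2 → S1
  read '1': S1 → S3
  read '0': S3 → S3
  read '0': S3 → S3
  read '0': S3 → S3
  read '1': S3 → S2
  read '0': S2 → S1
  read '0': S1 → S3
  read '0': S3 → S3
  read '0': S3 → S3
  read '1': S3 → S2
  read '1': S2 → S1
  read '1': S1 → S3
  read '0': S3 → S3
  end S3, accepted
w5:
  start at S2
  read '1': S2 → S1
  read '0': S1 → S3
  read '0': S3 → S3
  read '1': S3 → S2
  read '1': S2 → S1
  read '1': S1 → S3
  read '1': S3 → S2
  read '1': S2 → S1
  read '1': S1 → S3
  read '0': S3 → S3
  read '1': S3 → S2
  read '1': S2 → S1
  read '0': S1 → S3
  read '0': S3 → S3
  read '1': S3 → S2
  read '1': S2 → S1
  read '1': S1 → S3
  read '1': S3 → S2
  read '0': S2 → S1
  read '1': S1 → S3
  read '1': S3 → S2
  read '0': S2 → S1
  read '1': S1 → S3
  read '0': S3 → S3
  read '1': S3 → S2
  end S2, rejected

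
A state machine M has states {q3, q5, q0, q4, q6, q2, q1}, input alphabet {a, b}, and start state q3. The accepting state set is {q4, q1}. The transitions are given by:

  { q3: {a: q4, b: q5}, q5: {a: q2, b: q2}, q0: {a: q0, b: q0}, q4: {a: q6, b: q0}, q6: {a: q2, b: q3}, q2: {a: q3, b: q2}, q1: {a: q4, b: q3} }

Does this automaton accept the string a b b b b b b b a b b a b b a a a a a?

start at q3
read 'a': q3 → q4
read 'b': q4 → q0
read 'b': q0 → q0
read 'b': q0 → q0
read 'b': q0 → q0
read 'b': q0 → q0
read 'b': q0 → q0
read 'b': q0 → q0
read 'a': q0 → q0
read 'b': q0 → q0
read 'b': q0 → q0
read 'a': q0 → q0
read 'b': q0 → q0
read 'b': q0 → q0
read 'a': q0 → q0
read 'a': q0 → q0
read 'a': q0 → q0
read 'a': q0 → q0
read 'a': q0 → q0
End state q0 is not accepting.

No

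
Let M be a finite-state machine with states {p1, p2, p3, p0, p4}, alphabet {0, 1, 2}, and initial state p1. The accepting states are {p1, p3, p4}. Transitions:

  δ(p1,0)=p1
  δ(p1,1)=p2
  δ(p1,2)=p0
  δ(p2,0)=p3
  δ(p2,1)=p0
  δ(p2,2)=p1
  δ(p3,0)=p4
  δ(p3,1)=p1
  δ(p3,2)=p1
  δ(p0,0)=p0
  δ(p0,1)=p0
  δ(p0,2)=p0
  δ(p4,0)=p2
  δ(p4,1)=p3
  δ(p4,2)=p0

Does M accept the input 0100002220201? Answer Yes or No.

p1 → p1 → p2 → p3 → p4 → p2 → p3 → p1 → p0 → p0 → p0 → p0 → p0 → p0
End state p0 is not accepting.

No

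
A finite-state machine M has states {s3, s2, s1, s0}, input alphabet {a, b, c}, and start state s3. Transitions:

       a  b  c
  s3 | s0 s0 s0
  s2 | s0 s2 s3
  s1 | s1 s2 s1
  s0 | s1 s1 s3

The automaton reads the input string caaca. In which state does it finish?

s1

start at s3
read 'c': s3 → s0
read 'a': s0 → s1
read 'a': s1 → s1
read 'c': s1 → s1
read 'a': s1 → s1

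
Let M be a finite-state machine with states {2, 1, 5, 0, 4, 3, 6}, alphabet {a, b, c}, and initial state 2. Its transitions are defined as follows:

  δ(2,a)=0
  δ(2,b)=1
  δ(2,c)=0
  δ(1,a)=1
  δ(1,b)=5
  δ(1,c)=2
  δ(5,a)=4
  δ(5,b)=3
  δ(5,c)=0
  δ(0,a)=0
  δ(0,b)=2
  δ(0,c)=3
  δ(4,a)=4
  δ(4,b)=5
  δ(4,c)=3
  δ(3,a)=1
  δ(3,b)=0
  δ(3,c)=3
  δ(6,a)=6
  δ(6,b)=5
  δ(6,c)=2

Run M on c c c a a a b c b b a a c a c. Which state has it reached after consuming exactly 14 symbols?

start at 2
read 'c': 2 → 0
read 'c': 0 → 3
read 'c': 3 → 3
read 'a': 3 → 1
read 'a': 1 → 1
read 'a': 1 → 1
read 'b': 1 → 5
read 'c': 5 → 0
read 'b': 0 → 2
read 'b': 2 → 1
read 'a': 1 → 1
read 'a': 1 → 1
read 'c': 1 → 2
read 'a': 2 → 0
After 14 symbols: 0.

0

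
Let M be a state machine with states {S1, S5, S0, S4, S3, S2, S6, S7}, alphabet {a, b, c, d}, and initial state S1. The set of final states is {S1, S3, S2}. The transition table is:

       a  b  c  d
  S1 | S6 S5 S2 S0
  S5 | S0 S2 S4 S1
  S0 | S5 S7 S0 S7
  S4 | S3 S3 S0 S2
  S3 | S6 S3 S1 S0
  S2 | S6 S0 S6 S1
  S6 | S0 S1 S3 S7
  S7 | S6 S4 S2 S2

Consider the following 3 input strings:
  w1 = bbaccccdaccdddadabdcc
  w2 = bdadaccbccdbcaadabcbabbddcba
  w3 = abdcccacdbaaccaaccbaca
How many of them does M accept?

0

w1:
  start at S1
  read 'b': S1 → S5
  read 'b': S5 → S2
  read 'a': S2 → S6
  read 'c': S6 → S3
  read 'c': S3 → S1
  read 'c': S1 → S2
  read 'c': S2 → S6
  read 'd': S6 → S7
  read 'a': S7 → S6
  read 'c': S6 → S3
  read 'c': S3 → S1
  read 'd': S1 → S0
  read 'd': S0 → S7
  read 'd': S7 → S2
  read 'a': S2 → S6
  read 'd': S6 → S7
  read 'a': S7 → S6
  read 'b': S6 → S1
  read 'd': S1 → S0
  read 'c': S0 → S0
  read 'c': S0 → S0
  end S0, rejected
w2:
  start at S1
  read 'b': S1 → S5
  read 'd': S5 → S1
  read 'a': S1 → S6
  read 'd': S6 → S7
  read 'a': S7 → S6
  read 'c': S6 → S3
  read 'c': S3 → S1
  read 'b': S1 → S5
  read 'c': S5 → S4
  read 'c': S4 → S0
  read 'd': S0 → S7
  read 'b': S7 → S4
  read 'c': S4 → S0
  read 'a': S0 → S5
  read 'a': S5 → S0
  read 'd': S0 → S7
  read 'a': S7 → S6
  read 'b': S6 → S1
  read 'c': S1 → S2
  read 'b': S2 → S0
  read 'a': S0 → S5
  read 'b': S5 → S2
  read 'b': S2 → S0
  read 'd': S0 → S7
  read 'd': S7 → S2
  read 'c': S2 → S6
  read 'b': S6 → S1
  read 'a': S1 → S6
  end S6, rejected
w3:
  start at S1
  read 'a': S1 → S6
  read 'b': S6 → S1
  read 'd': S1 → S0
  read 'c': S0 → S0
  read 'c': S0 → S0
  read 'c': S0 → S0
  read 'a': S0 → S5
  read 'c': S5 → S4
  read 'd': S4 → S2
  read 'b': S2 → S0
  read 'a': S0 → S5
  read 'a': S5 → S0
  read 'c': S0 → S0
  read 'c': S0 → S0
  read 'a': S0 → S5
  read 'a': S5 → S0
  read 'c': S0 → S0
  read 'c': S0 → S0
  read 'b': S0 → S7
  read 'a': S7 → S6
  read 'c': S6 → S3
  read 'a': S3 → S6
  end S6, rejected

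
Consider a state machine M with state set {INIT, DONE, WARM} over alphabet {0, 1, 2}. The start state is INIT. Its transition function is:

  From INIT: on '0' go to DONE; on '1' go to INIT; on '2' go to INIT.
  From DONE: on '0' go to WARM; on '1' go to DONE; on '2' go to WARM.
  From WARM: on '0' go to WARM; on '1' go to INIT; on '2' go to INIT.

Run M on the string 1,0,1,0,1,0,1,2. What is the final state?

WARM

Trace: INIT -1-> INIT -0-> DONE -1-> DONE -0-> WARM -1-> INIT -0-> DONE -1-> DONE -2-> WARM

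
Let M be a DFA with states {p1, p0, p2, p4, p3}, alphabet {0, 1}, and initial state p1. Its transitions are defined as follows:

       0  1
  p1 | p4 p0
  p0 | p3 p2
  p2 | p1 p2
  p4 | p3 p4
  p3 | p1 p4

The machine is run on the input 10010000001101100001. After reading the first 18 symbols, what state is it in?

start at p1
read '1': p1 → p0
read '0': p0 → p3
read '0': p3 → p1
read '1': p1 → p0
read '0': p0 → p3
read '0': p3 → p1
read '0': p1 → p4
read '0': p4 → p3
read '0': p3 → p1
read '0': p1 → p4
read '1': p4 → p4
read '1': p4 → p4
read '0': p4 → p3
read '1': p3 → p4
read '1': p4 → p4
read '0': p4 → p3
read '0': p3 → p1
read '0': p1 → p4
After 18 symbols: p4.

p4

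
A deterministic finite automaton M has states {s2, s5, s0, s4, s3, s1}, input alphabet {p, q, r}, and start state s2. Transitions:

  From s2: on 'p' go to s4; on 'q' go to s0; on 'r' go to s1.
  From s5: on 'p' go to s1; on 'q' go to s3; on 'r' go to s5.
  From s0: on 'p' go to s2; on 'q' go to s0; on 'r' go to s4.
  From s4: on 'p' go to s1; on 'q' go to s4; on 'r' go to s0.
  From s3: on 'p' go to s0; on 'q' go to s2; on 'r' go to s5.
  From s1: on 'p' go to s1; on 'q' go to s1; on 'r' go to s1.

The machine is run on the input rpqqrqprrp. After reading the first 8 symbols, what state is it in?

Trace: s2 -r-> s1 -p-> s1 -q-> s1 -q-> s1 -r-> s1 -q-> s1 -p-> s1 -r-> s1
After 8 symbols: s1.

s1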